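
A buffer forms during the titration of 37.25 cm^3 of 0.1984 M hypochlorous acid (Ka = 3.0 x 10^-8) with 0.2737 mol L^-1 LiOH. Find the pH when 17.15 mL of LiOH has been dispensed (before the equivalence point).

7.76

Initial n(HClO) = 0.1984 x 0.03725 = 0.007390 mol.
n(LiOH) added = 0.2737 x 0.01715 = 0.004694 mol, converting that many moles of HClO to ClO-.
Remaining n(HClO) = 0.002696 mol; n(ClO-) = 0.004694 mol.
By Henderson-Hasselbalch, pH = pKa + log([A^-]/[HA]) = 7.52 + log(0.004694/0.002696) = 7.52 + (+0.24) = 7.76.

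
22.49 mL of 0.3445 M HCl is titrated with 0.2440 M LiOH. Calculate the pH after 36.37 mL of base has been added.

n(acid) = 0.3445 x 0.02249 = 0.007748 mol; n(LiOH) added = 0.2440 x 0.03637 = 0.008874 mol.
Base is in excess by 0.008874 - 0.007748 = 0.001126 mol in a total volume of 0.05886 L.
[OH^-] = 0.001126/0.05886 = 0.01914 M, so pOH = 1.72 and pH = 14.00 - 1.72 = 12.28.

12.28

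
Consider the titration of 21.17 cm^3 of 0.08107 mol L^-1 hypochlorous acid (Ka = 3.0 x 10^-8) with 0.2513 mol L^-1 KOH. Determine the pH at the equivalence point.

n(HClO) = 0.08107 x 0.02117 = 0.001716 mol; V(KOH) at equivalence = 0.001716/0.2513 = 0.006829 L.
At equivalence all the acid is converted to ClO-; total volume = 0.02117 + 0.006829 = 0.02800 L, so [ClO-] = 0.001716/0.02800 = 0.06130 M.
Kb = Kw/Ka = 1.0e-14 / 3.0 x 10^-8 = 3.33e-7.
[OH^-] = sqrt(Kb x [ClO-]) = sqrt(3.33e-7 x 0.06130) = 0.000143 M.
pOH = 3.84, so pH = 14.00 - 3.84 = 10.16.

10.16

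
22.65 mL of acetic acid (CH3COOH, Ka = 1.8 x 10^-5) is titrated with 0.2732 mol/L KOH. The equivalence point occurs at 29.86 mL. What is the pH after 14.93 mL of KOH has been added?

14.93 mL is exactly half the equivalence volume (29.86/2), i.e. the half-equivalence point.
There, n(HA) = n(A^-), so pH = pKa = -log(1.8 x 10^-5) = 4.74.

4.74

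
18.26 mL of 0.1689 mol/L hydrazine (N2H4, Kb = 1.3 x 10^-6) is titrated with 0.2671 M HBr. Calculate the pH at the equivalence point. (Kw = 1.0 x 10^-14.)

4.55

n(N2H4) = 0.1689 x 0.01826 = 0.003084 mol; V(HBr) at equivalence = 0.003084/0.2671 = 0.01155 L.
At equivalence the base is fully converted to N2H5+; total volume = 0.02981 L, so [N2H5+] = 0.003084/0.02981 = 0.1035 M.
Ka(N2H5+) = Kw/Kb = 1.0e-14 / 1.3 x 10^-6 = 7.69e-9.
[H^+] = sqrt(Ka x [N2H5+]) = sqrt(7.69e-9 x 0.1035) = 2.82e-5 M.
pH = -log(2.82e-5) = 4.55.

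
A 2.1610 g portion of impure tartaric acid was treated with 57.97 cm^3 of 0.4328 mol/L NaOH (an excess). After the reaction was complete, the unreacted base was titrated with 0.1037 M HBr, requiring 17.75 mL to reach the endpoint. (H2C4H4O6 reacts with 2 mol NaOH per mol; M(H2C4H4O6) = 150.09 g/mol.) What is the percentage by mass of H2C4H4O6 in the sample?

80.7%

Total n(NaOH) added = 0.4328 x 0.05797 = 0.02509 mol.
n(HBr) used = 0.1037 x 0.01775 = 0.001841 mol, which equals the excess n(NaOH).
So n(NaOH) consumed by the sample = 0.02509 - 0.001841 = 0.02325 mol.
n(H2C4H4O6) = 0.02325 / 2 = 0.01162 mol.
mass H2C4H4O6 = 0.01162 x 150.09 = 1.745 g, so %H2C4H4O6 = 1.745/2.1610 x 100 = 80.7%.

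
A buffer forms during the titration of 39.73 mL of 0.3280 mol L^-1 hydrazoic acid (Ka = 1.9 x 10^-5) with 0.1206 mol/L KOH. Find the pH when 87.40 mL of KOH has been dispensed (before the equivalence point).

Initial n(HN3) = 0.3280 x 0.03973 = 0.01303 mol.
n(KOH) added = 0.1206 x 0.08740 = 0.01054 mol, converting that many moles of HN3 to N3-.
Remaining n(HN3) = 0.002491 mol; n(N3-) = 0.01054 mol.
By Henderson-Hasselbalch, pH = pKa + log([A^-]/[HA]) = 4.72 + log(0.01054/0.002491) = 4.72 + (+0.63) = 5.35.

5.35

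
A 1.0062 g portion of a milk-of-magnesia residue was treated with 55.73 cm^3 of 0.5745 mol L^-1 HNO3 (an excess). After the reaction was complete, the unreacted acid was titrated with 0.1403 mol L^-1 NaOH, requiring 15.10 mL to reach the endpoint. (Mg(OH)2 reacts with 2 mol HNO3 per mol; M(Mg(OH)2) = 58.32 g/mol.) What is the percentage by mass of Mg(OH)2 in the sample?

Total n(HNO3) added = 0.5745 x 0.05573 = 0.03202 mol.
n(NaOH) used = 0.1403 x 0.01510 = 0.002119 mol, which equals the excess n(HNO3).
So n(HNO3) consumed by the sample = 0.03202 - 0.002119 = 0.02990 mol.
n(Mg(OH)2) = 0.02990 / 2 = 0.01495 mol.
mass Mg(OH)2 = 0.01495 x 58.32 = 0.8718 g, so %Mg(OH)2 = 0.8718/1.0062 x 100 = 86.6%.

86.6%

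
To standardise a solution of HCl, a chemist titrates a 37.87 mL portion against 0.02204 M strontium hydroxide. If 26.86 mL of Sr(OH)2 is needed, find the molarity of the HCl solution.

0.0313 M

n(Sr(OH)2) delivered = 0.02204 x 0.02686 = 0.0005920 mol.
The reaction is 2 HCl + 1 Sr(OH)2, so n(HCl) = 0.0005920 x 2/1 = 0.001184 mol.
[HCl] = 0.001184 mol / 0.03787 L = 0.0313 M.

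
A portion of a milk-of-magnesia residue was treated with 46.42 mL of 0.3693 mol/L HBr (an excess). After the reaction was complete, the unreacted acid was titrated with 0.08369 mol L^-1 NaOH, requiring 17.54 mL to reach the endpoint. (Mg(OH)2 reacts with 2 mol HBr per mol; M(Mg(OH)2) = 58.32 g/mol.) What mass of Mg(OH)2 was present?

Total n(HBr) added = 0.3693 x 0.04642 = 0.01714 mol.
n(NaOH) used = 0.08369 x 0.01754 = 0.001468 mol, which equals the excess n(HBr).
So n(HBr) consumed by the sample = 0.01714 - 0.001468 = 0.01567 mol.
n(Mg(OH)2) = 0.01567 / 2 = 0.007837 mol.
mass = 0.007837 mol x 58.32 g/mol = 0.457 g.

0.457 g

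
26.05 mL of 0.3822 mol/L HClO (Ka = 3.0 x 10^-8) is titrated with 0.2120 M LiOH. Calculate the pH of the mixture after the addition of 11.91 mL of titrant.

Initial n(HClO) = 0.3822 x 0.02605 = 0.009956 mol.
n(LiOH) added = 0.2120 x 0.01191 = 0.002525 mol, converting that many moles of HClO to ClO-.
Remaining n(HClO) = 0.007431 mol; n(ClO-) = 0.002525 mol.
By Henderson-Hasselbalch, pH = pKa + log([A^-]/[HA]) = 7.52 + log(0.002525/0.007431) = 7.52 + (-0.47) = 7.05.

7.05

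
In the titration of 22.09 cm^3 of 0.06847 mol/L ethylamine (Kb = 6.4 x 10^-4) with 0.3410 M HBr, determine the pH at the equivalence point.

6.03

n(C2H5NH2) = 0.06847 x 0.02209 = 0.001513 mol; V(HBr) at equivalence = 0.001513/0.3410 = 0.004435 L.
At equivalence the base is fully converted to C2H5NH3+; total volume = 0.02653 L, so [C2H5NH3+] = 0.001513/0.02653 = 0.05702 M.
Ka(C2H5NH3+) = Kw/Kb = 1.0e-14 / 6.4 x 10^-4 = 1.56e-11.
[H^+] = sqrt(Ka x [C2H5NH3+]) = sqrt(1.56e-11 x 0.05702) = 9.44e-7 M.
pH = -log(9.44e-7) = 6.03.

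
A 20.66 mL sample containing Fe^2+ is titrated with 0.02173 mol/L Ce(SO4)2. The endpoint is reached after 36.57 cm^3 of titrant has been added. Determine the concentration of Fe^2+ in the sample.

0.0385 M

n(Ce(SO4)2) = 0.02173 x 0.03657 = 0.0007947 mol.
From the balanced equation, 1 mol Ce(SO4)2 reacts with 1 mol Fe^2+, so n(Fe^2+) = 0.0007947 x 1/1 = 0.0007947 mol.
[Fe^2+] = 0.0007947 / 0.02066 L = 0.0385 M.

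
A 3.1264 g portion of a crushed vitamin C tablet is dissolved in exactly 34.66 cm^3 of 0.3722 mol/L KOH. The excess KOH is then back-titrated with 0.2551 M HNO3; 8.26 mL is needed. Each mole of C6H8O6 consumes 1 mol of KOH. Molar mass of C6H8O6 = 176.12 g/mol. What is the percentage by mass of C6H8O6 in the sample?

Total n(KOH) added = 0.3722 x 0.03466 = 0.01290 mol.
n(HNO3) used = 0.2551 x 0.008260 = 0.002107 mol, which equals the excess n(KOH).
So n(KOH) consumed by the sample = 0.01290 - 0.002107 = 0.01079 mol.
n(C6H8O6) = 0.01079 / 1 = 0.01079 mol.
mass C6H8O6 = 0.01079 x 176.12 = 1.901 g, so %C6H8O6 = 1.901/3.1264 x 100 = 60.8%.

60.8%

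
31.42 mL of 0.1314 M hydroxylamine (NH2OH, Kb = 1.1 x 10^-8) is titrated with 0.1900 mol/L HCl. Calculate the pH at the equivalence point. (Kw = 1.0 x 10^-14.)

3.58

n(NH2OH) = 0.1314 x 0.03142 = 0.004129 mol; V(HCl) at equivalence = 0.004129/0.1900 = 0.02173 L.
At equivalence the base is fully converted to NH3OH+; total volume = 0.05315 L, so [NH3OH+] = 0.004129/0.05315 = 0.07768 M.
Ka(NH3OH+) = Kw/Kb = 1.0e-14 / 1.1 x 10^-8 = 9.09e-7.
[H^+] = sqrt(Ka x [NH3OH+]) = sqrt(9.09e-7 x 0.07768) = 0.000266 M.
pH = -log(0.000266) = 3.58.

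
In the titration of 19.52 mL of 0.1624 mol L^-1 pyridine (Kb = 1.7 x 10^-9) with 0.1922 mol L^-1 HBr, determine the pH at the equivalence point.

3.14

n(C5H5N) = 0.1624 x 0.01952 = 0.003170 mol; V(HBr) at equivalence = 0.003170/0.1922 = 0.01649 L.
At equivalence the base is fully converted to C5H5NH+; total volume = 0.03601 L, so [C5H5NH+] = 0.003170/0.03601 = 0.08802 M.
Ka(C5H5NH+) = Kw/Kb = 1.0e-14 / 1.7 x 10^-9 = 5.88e-6.
[H^+] = sqrt(Ka x [C5H5NH+]) = sqrt(5.88e-6 x 0.08802) = 0.000720 M.
pH = -log(0.000720) = 3.14.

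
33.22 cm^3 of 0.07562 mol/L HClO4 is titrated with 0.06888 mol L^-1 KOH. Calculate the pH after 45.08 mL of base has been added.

n(acid) = 0.07562 x 0.03322 = 0.002512 mol; n(KOH) added = 0.06888 x 0.04508 = 0.003105 mol.
Base is in excess by 0.003105 - 0.002512 = 0.0005930 mol in a total volume of 0.07830 L.
[OH^-] = 0.0005930/0.07830 = 0.007574 M, so pOH = 2.12 and pH = 14.00 - 2.12 = 11.88.

11.88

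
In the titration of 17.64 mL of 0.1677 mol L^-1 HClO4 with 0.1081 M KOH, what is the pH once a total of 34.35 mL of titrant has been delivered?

n(acid) = 0.1677 x 0.01764 = 0.002958 mol; n(KOH) added = 0.1081 x 0.03435 = 0.003713 mol.
Base is in excess by 0.003713 - 0.002958 = 0.0007550 mol in a total volume of 0.05199 L.
[OH^-] = 0.0007550/0.05199 = 0.01452 M, so pOH = 1.84 and pH = 14.00 - 1.84 = 12.16.

12.16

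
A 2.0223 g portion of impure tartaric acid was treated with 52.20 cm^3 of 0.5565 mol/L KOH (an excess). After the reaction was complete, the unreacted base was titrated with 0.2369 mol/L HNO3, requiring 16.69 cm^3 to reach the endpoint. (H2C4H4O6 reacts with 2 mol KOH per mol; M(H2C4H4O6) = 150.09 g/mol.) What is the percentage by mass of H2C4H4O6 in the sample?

Total n(KOH) added = 0.5565 x 0.05220 = 0.02905 mol.
n(HNO3) used = 0.2369 x 0.01669 = 0.003954 mol, which equals the excess n(KOH).
So n(KOH) consumed by the sample = 0.02905 - 0.003954 = 0.02510 mol.
n(H2C4H4O6) = 0.02510 / 2 = 0.01255 mol.
mass H2C4H4O6 = 0.01255 x 150.09 = 1.883 g, so %H2C4H4O6 = 1.883/2.0223 x 100 = 93.1%.

93.1%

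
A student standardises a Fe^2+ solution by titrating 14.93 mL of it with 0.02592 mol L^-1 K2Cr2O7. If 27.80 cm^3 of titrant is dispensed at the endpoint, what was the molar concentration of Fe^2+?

0.290 M

n(K2Cr2O7) = 0.02592 x 0.02780 = 0.0007206 mol.
From the balanced equation, 1 mol K2Cr2O7 reacts with 6 mol Fe^2+, so n(Fe^2+) = 0.0007206 x 6/1 = 0.004323 mol.
[Fe^2+] = 0.004323 / 0.01493 L = 0.290 M.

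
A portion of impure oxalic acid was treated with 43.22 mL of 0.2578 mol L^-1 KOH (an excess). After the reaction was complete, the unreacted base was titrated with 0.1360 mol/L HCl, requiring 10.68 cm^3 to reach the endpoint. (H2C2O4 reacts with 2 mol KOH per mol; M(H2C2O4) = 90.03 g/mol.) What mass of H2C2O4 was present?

Total n(KOH) added = 0.2578 x 0.04322 = 0.01114 mol.
n(HCl) used = 0.1360 x 0.01068 = 0.001452 mol, which equals the excess n(KOH).
So n(KOH) consumed by the sample = 0.01114 - 0.001452 = 0.009690 mol.
n(H2C2O4) = 0.009690 / 2 = 0.004845 mol.
mass = 0.004845 mol x 90.03 g/mol = 0.436 g.

0.436 g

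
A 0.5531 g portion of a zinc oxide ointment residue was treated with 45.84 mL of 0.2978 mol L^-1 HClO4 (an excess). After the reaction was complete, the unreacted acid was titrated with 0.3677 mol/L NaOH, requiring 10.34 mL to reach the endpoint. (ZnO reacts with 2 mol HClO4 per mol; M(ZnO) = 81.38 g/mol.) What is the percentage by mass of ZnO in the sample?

72.5%

Total n(HClO4) added = 0.2978 x 0.04584 = 0.01365 mol.
n(NaOH) used = 0.3677 x 0.01034 = 0.003802 mol, which equals the excess n(HClO4).
So n(HClO4) consumed by the sample = 0.01365 - 0.003802 = 0.009849 mol.
n(ZnO) = 0.009849 / 2 = 0.004925 mol.
mass ZnO = 0.004925 x 81.38 = 0.4008 g, so %ZnO = 0.4008/0.5531 x 100 = 72.5%.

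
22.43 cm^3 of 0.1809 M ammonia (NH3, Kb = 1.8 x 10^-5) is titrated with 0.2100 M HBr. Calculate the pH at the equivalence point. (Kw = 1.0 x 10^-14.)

n(NH3) = 0.1809 x 0.02243 = 0.004058 mol; V(HBr) at equivalence = 0.004058/0.2100 = 0.01932 L.
At equivalence the base is fully converted to NH4+; total volume = 0.04175 L, so [NH4+] = 0.004058/0.04175 = 0.09718 M.
Ka(NH4+) = Kw/Kb = 1.0e-14 / 1.8 x 10^-5 = 5.56e-10.
[H^+] = sqrt(Ka x [NH4+]) = sqrt(5.56e-10 x 0.09718) = 7.35e-6 M.
pH = -log(7.35e-6) = 5.13.

5.13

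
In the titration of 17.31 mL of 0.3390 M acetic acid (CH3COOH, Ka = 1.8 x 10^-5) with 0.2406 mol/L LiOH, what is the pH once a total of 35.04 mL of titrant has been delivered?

n(acid) = 0.3390 x 0.01731 = 0.005868 mol; n(LiOH) added = 0.2406 x 0.03504 = 0.008431 mol.
Base is in excess by 0.008431 - 0.005868 = 0.002563 mol in a total volume of 0.05235 L.
[OH^-] = 0.002563/0.05235 = 0.04895 M, so pOH = 1.31 and pH = 14.00 - 1.31 = 12.69.

12.69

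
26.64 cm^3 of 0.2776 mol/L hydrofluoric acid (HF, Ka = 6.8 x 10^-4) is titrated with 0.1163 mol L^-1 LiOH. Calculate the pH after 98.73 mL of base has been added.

n(acid) = 0.2776 x 0.02664 = 0.007395 mol; n(LiOH) added = 0.1163 x 0.09873 = 0.01148 mol.
Base is in excess by 0.01148 - 0.007395 = 0.004087 mol in a total volume of 0.1254 L.
[OH^-] = 0.004087/0.1254 = 0.03260 M, so pOH = 1.49 and pH = 14.00 - 1.49 = 12.51.

12.51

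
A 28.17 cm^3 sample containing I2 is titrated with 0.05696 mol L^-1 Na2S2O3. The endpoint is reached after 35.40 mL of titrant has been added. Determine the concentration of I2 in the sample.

0.0358 M

n(Na2S2O3) = 0.05696 x 0.03540 = 0.002016 mol.
From the balanced equation, 2 mol Na2S2O3 reacts with 1 mol I2, so n(I2) = 0.002016 x 1/2 = 0.001008 mol.
[I2] = 0.001008 / 0.02817 L = 0.0358 M.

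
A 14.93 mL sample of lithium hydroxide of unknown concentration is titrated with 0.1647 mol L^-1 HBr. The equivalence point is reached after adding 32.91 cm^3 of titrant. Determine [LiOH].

0.363 M

n(HBr) delivered = 0.1647 x 0.03291 = 0.005420 mol.
For a 1:1 reaction, n(LiOH) = 0.005420 mol.
[LiOH] = 0.005420 mol / 0.01493 L = 0.363 M.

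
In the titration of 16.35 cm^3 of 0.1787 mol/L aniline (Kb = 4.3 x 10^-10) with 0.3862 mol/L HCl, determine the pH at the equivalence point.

n(C6H5NH2) = 0.1787 x 0.01635 = 0.002922 mol; V(HCl) at equivalence = 0.002922/0.3862 = 0.007565 L.
At equivalence the base is fully converted to C6H5NH3+; total volume = 0.02392 L, so [C6H5NH3+] = 0.002922/0.02392 = 0.1222 M.
Ka(C6H5NH3+) = Kw/Kb = 1.0e-14 / 4.3 x 10^-10 = 2.33e-5.
[H^+] = sqrt(Ka x [C6H5NH3+]) = sqrt(2.33e-5 x 0.1222) = 0.00169 M.
pH = -log(0.00169) = 2.77.

2.77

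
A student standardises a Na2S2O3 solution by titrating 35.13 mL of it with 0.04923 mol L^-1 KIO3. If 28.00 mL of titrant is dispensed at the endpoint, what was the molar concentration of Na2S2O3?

0.235 M

n(KIO3) = 0.04923 x 0.02800 = 0.001378 mol.
From the balanced equation, 1 mol KIO3 reacts with 6 mol Na2S2O3, so n(Na2S2O3) = 0.001378 x 6/1 = 0.008271 mol.
[Na2S2O3] = 0.008271 / 0.03513 L = 0.235 M.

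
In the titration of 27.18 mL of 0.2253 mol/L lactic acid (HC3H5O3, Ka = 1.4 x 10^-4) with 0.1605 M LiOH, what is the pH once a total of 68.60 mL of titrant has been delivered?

12.71

n(acid) = 0.2253 x 0.02718 = 0.006124 mol; n(LiOH) added = 0.1605 x 0.06860 = 0.01101 mol.
Base is in excess by 0.01101 - 0.006124 = 0.004887 mol in a total volume of 0.09578 L.
[OH^-] = 0.004887/0.09578 = 0.05102 M, so pOH = 1.29 and pH = 14.00 - 1.29 = 12.71.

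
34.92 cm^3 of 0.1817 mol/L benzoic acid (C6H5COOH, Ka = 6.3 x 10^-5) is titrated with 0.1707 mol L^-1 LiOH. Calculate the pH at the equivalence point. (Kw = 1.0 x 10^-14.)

8.57

n(C6H5COOH) = 0.1817 x 0.03492 = 0.006345 mol; V(LiOH) at equivalence = 0.006345/0.1707 = 0.03717 L.
At equivalence all the acid is converted to C6H5COO-; total volume = 0.03492 + 0.03717 = 0.07209 L, so [C6H5COO-] = 0.006345/0.07209 = 0.08801 M.
Kb = Kw/Ka = 1.0e-14 / 6.3 x 10^-5 = 1.59e-10.
[OH^-] = sqrt(Kb x [C6H5COO-]) = sqrt(1.59e-10 x 0.08801) = 3.74e-6 M.
pOH = 5.43, so pH = 14.00 - 5.43 = 8.57.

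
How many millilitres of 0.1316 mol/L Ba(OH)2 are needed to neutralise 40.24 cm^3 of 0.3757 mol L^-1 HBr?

57.4 mL

n(HBr) = 0.3757 mol/L x 0.04024 L = 0.01512 mol.
The neutralisation is 2 HBr : 1 Ba(OH)2, so n(Ba(OH)2) = 0.01512 x 1/2 = 0.007559 mol.
V(Ba(OH)2) = 0.007559 / 0.1316 = 0.05744 L = 57.4 mL.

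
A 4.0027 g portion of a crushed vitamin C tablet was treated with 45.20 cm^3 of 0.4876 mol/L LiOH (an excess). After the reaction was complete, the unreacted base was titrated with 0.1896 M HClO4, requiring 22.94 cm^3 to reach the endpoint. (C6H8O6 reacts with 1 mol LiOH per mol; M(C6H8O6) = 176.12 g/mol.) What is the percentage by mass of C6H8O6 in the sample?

Total n(LiOH) added = 0.4876 x 0.04520 = 0.02204 mol.
n(HClO4) used = 0.1896 x 0.02294 = 0.004349 mol, which equals the excess n(LiOH).
So n(LiOH) consumed by the sample = 0.02204 - 0.004349 = 0.01769 mol.
n(C6H8O6) = 0.01769 / 1 = 0.01769 mol.
mass C6H8O6 = 0.01769 x 176.12 = 3.116 g, so %C6H8O6 = 3.116/4.0027 x 100 = 77.8%.

77.8%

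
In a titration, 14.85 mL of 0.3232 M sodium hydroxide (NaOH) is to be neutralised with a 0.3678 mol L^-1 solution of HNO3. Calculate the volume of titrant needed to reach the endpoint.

13.0 mL

n(NaOH) = 0.3232 mol/L x 0.01485 L = 0.004800 mol.
At equivalence n(HNO3) = n(NaOH) = 0.004800 mol.
V(HNO3) = 0.004800 / 0.3678 = 0.01305 L = 13.0 mL.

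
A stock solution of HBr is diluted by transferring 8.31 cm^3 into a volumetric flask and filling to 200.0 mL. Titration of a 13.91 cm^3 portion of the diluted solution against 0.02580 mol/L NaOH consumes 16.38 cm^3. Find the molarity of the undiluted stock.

n(NaOH) = 0.02580 x 0.01638 = 0.0004226 mol.
n(HBr) in the aliquot = 0.0004226 mol.
[diluted HBr] = 0.0004226 / 0.01391 = 0.03038 M.
Dilution factor = 200.0/8.310 = 24.07, so [stock] = 0.03038 x 24.07 = 0.731 M.

0.731 M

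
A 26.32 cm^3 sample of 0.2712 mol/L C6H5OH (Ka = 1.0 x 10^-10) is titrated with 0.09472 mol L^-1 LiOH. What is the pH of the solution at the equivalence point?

n(C6H5OH) = 0.2712 x 0.02632 = 0.007138 mol; V(LiOH) at equivalence = 0.007138/0.09472 = 0.07536 L.
At equivalence all the acid is converted to C6H5O-; total volume = 0.02632 + 0.07536 = 0.1017 L, so [C6H5O-] = 0.007138/0.1017 = 0.07020 M.
Kb = Kw/Ka = 1.0e-14 / 1.0 x 10^-10 = 0.000100.
[OH^-] = sqrt(Kb x [C6H5O-]) = sqrt(0.000100 x 0.07020) = 0.00265 M.
pOH = 2.58, so pH = 14.00 - 2.58 = 11.42.

11.42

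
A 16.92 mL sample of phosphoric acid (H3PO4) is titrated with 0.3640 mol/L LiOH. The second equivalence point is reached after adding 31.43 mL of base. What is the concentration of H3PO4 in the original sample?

0.338 M

n(LiOH) = 0.3640 x 0.03143 = 0.01144 mol.
At the second equivalence point, 2 mol OH^- react per mol H3PO4, so n(H3PO4) = 0.01144 / 2 = 0.005720 mol.
[H3PO4] = 0.005720 / 0.01692 L = 0.338 M.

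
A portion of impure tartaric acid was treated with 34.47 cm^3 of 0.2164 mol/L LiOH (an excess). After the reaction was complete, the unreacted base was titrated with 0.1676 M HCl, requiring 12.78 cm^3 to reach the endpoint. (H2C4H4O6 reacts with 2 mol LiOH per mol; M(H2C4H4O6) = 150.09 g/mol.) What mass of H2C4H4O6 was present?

Total n(LiOH) added = 0.2164 x 0.03447 = 0.007459 mol.
n(HCl) used = 0.1676 x 0.01278 = 0.002142 mol, which equals the excess n(LiOH).
So n(LiOH) consumed by the sample = 0.007459 - 0.002142 = 0.005317 mol.
n(H2C4H4O6) = 0.005317 / 2 = 0.002659 mol.
mass = 0.002659 mol x 150.09 g/mol = 0.399 g.

0.399 g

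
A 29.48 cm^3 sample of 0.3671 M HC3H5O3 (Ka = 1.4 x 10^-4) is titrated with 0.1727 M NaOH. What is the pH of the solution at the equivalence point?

8.46

n(HC3H5O3) = 0.3671 x 0.02948 = 0.01082 mol; V(NaOH) at equivalence = 0.01082/0.1727 = 0.06266 L.
At equivalence all the acid is converted to C3H5O3-; total volume = 0.02948 + 0.06266 = 0.09214 L, so [C3H5O3-] = 0.01082/0.09214 = 0.1174 M.
Kb = Kw/Ka = 1.0e-14 / 1.4 x 10^-4 = 7.14e-11.
[OH^-] = sqrt(Kb x [C3H5O3-]) = sqrt(7.14e-11 x 0.1174) = 2.90e-6 M.
pOH = 5.54, so pH = 14.00 - 5.54 = 8.46.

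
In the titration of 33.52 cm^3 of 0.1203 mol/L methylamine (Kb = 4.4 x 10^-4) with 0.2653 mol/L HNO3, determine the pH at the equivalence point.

5.86

n(CH3NH2) = 0.1203 x 0.03352 = 0.004032 mol; V(HNO3) at equivalence = 0.004032/0.2653 = 0.01520 L.
At equivalence the base is fully converted to CH3NH3+; total volume = 0.04872 L, so [CH3NH3+] = 0.004032/0.04872 = 0.08277 M.
Ka(CH3NH3+) = Kw/Kb = 1.0e-14 / 4.4 x 10^-4 = 2.27e-11.
[H^+] = sqrt(Ka x [CH3NH3+]) = sqrt(2.27e-11 x 0.08277) = 1.37e-6 M.
pH = -log(1.37e-6) = 5.86.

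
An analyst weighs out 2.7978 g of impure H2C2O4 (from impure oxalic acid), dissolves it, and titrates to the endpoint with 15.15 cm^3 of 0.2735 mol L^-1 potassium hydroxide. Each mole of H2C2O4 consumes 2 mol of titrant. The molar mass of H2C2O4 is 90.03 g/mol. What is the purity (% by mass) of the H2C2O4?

6.67%

n(KOH) = 0.2735 x 0.01515 = 0.004144 mol.
n(H2C2O4) = 0.004144 / 2 = 0.002072 mol.
mass of H2C2O4 = 0.002072 x 90.03 = 0.1865 g.
% purity = 0.1865 / 2.7978 x 100 = 6.67%.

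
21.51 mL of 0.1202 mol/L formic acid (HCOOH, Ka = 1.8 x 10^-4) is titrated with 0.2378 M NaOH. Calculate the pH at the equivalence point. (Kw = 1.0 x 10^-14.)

8.32

n(HCOOH) = 0.1202 x 0.02151 = 0.002586 mol; V(NaOH) at equivalence = 0.002586/0.2378 = 0.01087 L.
At equivalence all the acid is converted to HCOO-; total volume = 0.02151 + 0.01087 = 0.03238 L, so [HCOO-] = 0.002586/0.03238 = 0.07984 M.
Kb = Kw/Ka = 1.0e-14 / 1.8 x 10^-4 = 5.56e-11.
[OH^-] = sqrt(Kb x [HCOO-]) = sqrt(5.56e-11 x 0.07984) = 2.11e-6 M.
pOH = 5.68, so pH = 14.00 - 5.68 = 8.32.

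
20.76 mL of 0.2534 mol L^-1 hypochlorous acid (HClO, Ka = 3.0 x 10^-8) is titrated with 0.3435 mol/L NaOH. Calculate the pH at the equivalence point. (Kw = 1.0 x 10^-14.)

n(HClO) = 0.2534 x 0.02076 = 0.005261 mol; V(NaOH) at equivalence = 0.005261/0.3435 = 0.01531 L.
At equivalence all the acid is converted to ClO-; total volume = 0.02076 + 0.01531 = 0.03607 L, so [ClO-] = 0.005261/0.03607 = 0.1458 M.
Kb = Kw/Ka = 1.0e-14 / 3.0 x 10^-8 = 3.33e-7.
[OH^-] = sqrt(Kb x [ClO-]) = sqrt(3.33e-7 x 0.1458) = 0.000220 M.
pOH = 3.66, so pH = 14.00 - 3.66 = 10.34.

10.34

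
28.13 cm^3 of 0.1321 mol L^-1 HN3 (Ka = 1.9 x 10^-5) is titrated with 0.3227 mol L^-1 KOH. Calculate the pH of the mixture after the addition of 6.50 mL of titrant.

Initial n(HN3) = 0.1321 x 0.02813 = 0.003716 mol.
n(KOH) added = 0.3227 x 0.006500 = 0.002098 mol, converting that many moles of HN3 to N3-.
Remaining n(HN3) = 0.001618 mol; n(N3-) = 0.002098 mol.
By Henderson-Hasselbalch, pH = pKa + log([A^-]/[HA]) = 4.72 + log(0.002098/0.001618) = 4.72 + (+0.11) = 4.83.

4.83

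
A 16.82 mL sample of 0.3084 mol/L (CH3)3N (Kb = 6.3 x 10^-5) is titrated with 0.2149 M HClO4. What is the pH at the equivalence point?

n((CH3)3N) = 0.3084 x 0.01682 = 0.005187 mol; V(HClO4) at equivalence = 0.005187/0.2149 = 0.02414 L.
At equivalence the base is fully converted to (CH3)3NH+; total volume = 0.04096 L, so [(CH3)3NH+] = 0.005187/0.04096 = 0.1266 M.
Ka((CH3)3NH+) = Kw/Kb = 1.0e-14 / 6.3 x 10^-5 = 1.59e-10.
[H^+] = sqrt(Ka x [(CH3)3NH+]) = sqrt(1.59e-10 x 0.1266) = 4.48e-6 M.
pH = -log(4.48e-6) = 5.35.

5.35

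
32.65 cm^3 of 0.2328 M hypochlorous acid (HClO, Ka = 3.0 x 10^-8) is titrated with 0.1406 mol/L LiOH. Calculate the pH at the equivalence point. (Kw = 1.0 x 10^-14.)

n(HClO) = 0.2328 x 0.03265 = 0.007601 mol; V(LiOH) at equivalence = 0.007601/0.1406 = 0.05406 L.
At equivalence all the acid is converted to ClO-; total volume = 0.03265 + 0.05406 = 0.08671 L, so [ClO-] = 0.007601/0.08671 = 0.08766 M.
Kb = Kw/Ka = 1.0e-14 / 3.0 x 10^-8 = 3.33e-7.
[OH^-] = sqrt(Kb x [ClO-]) = sqrt(3.33e-7 x 0.08766) = 0.000171 M.
pOH = 3.77, so pH = 14.00 - 3.77 = 10.23.

10.23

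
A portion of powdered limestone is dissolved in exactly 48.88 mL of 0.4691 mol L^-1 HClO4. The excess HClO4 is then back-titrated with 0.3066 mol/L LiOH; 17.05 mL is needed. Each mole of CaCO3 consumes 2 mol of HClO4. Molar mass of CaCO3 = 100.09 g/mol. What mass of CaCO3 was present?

Total n(HClO4) added = 0.4691 x 0.04888 = 0.02293 mol.
n(LiOH) used = 0.3066 x 0.01705 = 0.005228 mol, which equals the excess n(HClO4).
So n(HClO4) consumed by the sample = 0.02293 - 0.005228 = 0.01770 mol.
n(CaCO3) = 0.01770 / 2 = 0.008851 mol.
mass = 0.008851 mol x 100.09 g/mol = 0.886 g.

0.886 g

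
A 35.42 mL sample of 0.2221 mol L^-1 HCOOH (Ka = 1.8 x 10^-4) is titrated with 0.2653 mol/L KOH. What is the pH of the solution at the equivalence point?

n(HCOOH) = 0.2221 x 0.03542 = 0.007867 mol; V(KOH) at equivalence = 0.007867/0.2653 = 0.02965 L.
At equivalence all the acid is converted to HCOO-; total volume = 0.03542 + 0.02965 = 0.06507 L, so [HCOO-] = 0.007867/0.06507 = 0.1209 M.
Kb = Kw/Ka = 1.0e-14 / 1.8 x 10^-4 = 5.56e-11.
[OH^-] = sqrt(Kb x [HCOO-]) = sqrt(5.56e-11 x 0.1209) = 2.59e-6 M.
pOH = 5.59, so pH = 14.00 - 5.59 = 8.41.

8.41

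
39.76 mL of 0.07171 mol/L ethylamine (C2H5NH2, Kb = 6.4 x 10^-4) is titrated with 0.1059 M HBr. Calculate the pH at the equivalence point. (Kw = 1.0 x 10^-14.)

6.09

n(C2H5NH2) = 0.07171 x 0.03976 = 0.002851 mol; V(HBr) at equivalence = 0.002851/0.1059 = 0.02692 L.
At equivalence the base is fully converted to C2H5NH3+; total volume = 0.06668 L, so [C2H5NH3+] = 0.002851/0.06668 = 0.04276 M.
Ka(C2H5NH3+) = Kw/Kb = 1.0e-14 / 6.4 x 10^-4 = 1.56e-11.
[H^+] = sqrt(Ka x [C2H5NH3+]) = sqrt(1.56e-11 x 0.04276) = 8.17e-7 M.
pH = -log(8.17e-7) = 6.09.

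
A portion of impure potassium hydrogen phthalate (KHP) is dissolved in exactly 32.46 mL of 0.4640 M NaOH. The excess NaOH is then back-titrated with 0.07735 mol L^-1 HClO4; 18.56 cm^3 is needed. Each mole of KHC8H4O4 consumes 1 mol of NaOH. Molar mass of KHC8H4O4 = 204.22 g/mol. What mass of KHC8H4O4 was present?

2.78 g

Total n(NaOH) added = 0.4640 x 0.03246 = 0.01506 mol.
n(HClO4) used = 0.07735 x 0.01856 = 0.001436 mol, which equals the excess n(NaOH).
So n(NaOH) consumed by the sample = 0.01506 - 0.001436 = 0.01363 mol.
n(KHC8H4O4) = 0.01363 / 1 = 0.01363 mol.
mass = 0.01363 mol x 204.22 g/mol = 2.78 g.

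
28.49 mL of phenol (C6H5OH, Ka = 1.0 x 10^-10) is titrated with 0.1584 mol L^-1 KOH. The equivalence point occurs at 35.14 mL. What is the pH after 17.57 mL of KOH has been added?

17.57 mL is exactly half the equivalence volume (35.14/2), i.e. the half-equivalence point.
There, n(HA) = n(A^-), so pH = pKa = -log(1.0 x 10^-10) = 10.00.

10.00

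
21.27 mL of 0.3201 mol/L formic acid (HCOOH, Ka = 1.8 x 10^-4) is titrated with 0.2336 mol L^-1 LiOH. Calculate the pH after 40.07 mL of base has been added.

n(acid) = 0.3201 x 0.02127 = 0.006809 mol; n(LiOH) added = 0.2336 x 0.04007 = 0.009360 mol.
Base is in excess by 0.009360 - 0.006809 = 0.002552 mol in a total volume of 0.06134 L.
[OH^-] = 0.002552/0.06134 = 0.04160 M, so pOH = 1.38 and pH = 14.00 - 1.38 = 12.62.

12.62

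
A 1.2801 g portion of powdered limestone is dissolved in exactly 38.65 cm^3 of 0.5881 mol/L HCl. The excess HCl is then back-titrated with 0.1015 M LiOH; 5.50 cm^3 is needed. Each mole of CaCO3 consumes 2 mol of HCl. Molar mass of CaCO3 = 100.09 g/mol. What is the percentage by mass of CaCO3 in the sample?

86.7%

Total n(HCl) added = 0.5881 x 0.03865 = 0.02273 mol.
n(LiOH) used = 0.1015 x 0.005500 = 0.0005583 mol, which equals the excess n(HCl).
So n(HCl) consumed by the sample = 0.02273 - 0.0005583 = 0.02217 mol.
n(CaCO3) = 0.02217 / 2 = 0.01109 mol.
mass CaCO3 = 0.01109 x 100.09 = 1.110 g, so %CaCO3 = 1.110/1.2801 x 100 = 86.7%.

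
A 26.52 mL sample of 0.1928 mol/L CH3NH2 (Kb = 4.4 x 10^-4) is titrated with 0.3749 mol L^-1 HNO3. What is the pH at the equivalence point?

n(CH3NH2) = 0.1928 x 0.02652 = 0.005113 mol; V(HNO3) at equivalence = 0.005113/0.3749 = 0.01364 L.
At equivalence the base is fully converted to CH3NH3+; total volume = 0.04016 L, so [CH3NH3+] = 0.005113/0.04016 = 0.1273 M.
Ka(CH3NH3+) = Kw/Kb = 1.0e-14 / 4.4 x 10^-4 = 2.27e-11.
[H^+] = sqrt(Ka x [CH3NH3+]) = sqrt(2.27e-11 x 0.1273) = 1.70e-6 M.
pH = -log(1.70e-6) = 5.77.

5.77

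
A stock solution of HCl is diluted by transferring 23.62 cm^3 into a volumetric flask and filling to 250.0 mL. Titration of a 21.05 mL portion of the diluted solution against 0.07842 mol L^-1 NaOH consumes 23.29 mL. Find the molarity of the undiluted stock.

0.918 M

n(NaOH) = 0.07842 x 0.02329 = 0.001826 mol.
n(HCl) in the aliquot = 0.001826 mol.
[diluted HCl] = 0.001826 / 0.02105 = 0.08676 M.
Dilution factor = 250.0/23.62 = 10.58, so [stock] = 0.08676 x 10.58 = 0.918 M.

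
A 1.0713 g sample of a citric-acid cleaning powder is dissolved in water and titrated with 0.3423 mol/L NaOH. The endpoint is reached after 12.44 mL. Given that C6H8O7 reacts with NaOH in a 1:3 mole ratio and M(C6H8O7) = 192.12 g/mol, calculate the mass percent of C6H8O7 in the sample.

25.5%

n(NaOH) = 0.3423 x 0.01244 = 0.004258 mol.
n(C6H8O7) = 0.004258 / 3 = 0.001419 mol.
mass of C6H8O7 = 0.001419 x 192.12 = 0.2727 g.
% purity = 0.2727 / 1.0713 x 100 = 25.5%.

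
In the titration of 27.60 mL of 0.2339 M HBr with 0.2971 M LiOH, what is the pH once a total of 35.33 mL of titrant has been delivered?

n(acid) = 0.2339 x 0.02760 = 0.006456 mol; n(LiOH) added = 0.2971 x 0.03533 = 0.01050 mol.
Base is in excess by 0.01050 - 0.006456 = 0.004041 mol in a total volume of 0.06293 L.
[OH^-] = 0.004041/0.06293 = 0.06421 M, so pOH = 1.19 and pH = 14.00 - 1.19 = 12.81.

12.81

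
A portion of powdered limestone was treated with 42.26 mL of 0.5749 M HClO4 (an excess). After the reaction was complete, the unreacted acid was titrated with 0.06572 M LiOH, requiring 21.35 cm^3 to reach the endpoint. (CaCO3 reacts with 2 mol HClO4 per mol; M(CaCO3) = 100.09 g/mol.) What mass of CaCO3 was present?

1.15 g

Total n(HClO4) added = 0.5749 x 0.04226 = 0.02430 mol.
n(LiOH) used = 0.06572 x 0.02135 = 0.001403 mol, which equals the excess n(HClO4).
So n(HClO4) consumed by the sample = 0.02430 - 0.001403 = 0.02289 mol.
n(CaCO3) = 0.02289 / 2 = 0.01145 mol.
mass = 0.01145 mol x 100.09 g/mol = 1.15 g.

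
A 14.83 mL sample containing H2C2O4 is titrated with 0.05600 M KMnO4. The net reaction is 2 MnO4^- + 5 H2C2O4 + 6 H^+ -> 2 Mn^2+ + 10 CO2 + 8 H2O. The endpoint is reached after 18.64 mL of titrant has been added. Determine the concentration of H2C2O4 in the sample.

n(KMnO4) = 0.05600 x 0.01864 = 0.001044 mol.
From the balanced equation, 2 mol KMnO4 reacts with 5 mol H2C2O4, so n(H2C2O4) = 0.001044 x 5/2 = 0.002610 mol.
[H2C2O4] = 0.002610 / 0.01483 L = 0.176 M.

0.176 M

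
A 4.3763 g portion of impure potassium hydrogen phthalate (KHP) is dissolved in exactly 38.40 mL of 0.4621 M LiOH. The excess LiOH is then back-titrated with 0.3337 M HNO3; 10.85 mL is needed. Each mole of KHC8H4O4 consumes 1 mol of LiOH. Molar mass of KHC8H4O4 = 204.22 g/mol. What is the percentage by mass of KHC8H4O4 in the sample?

65.9%

Total n(LiOH) added = 0.4621 x 0.03840 = 0.01774 mol.
n(HNO3) used = 0.3337 x 0.01085 = 0.003621 mol, which equals the excess n(LiOH).
So n(LiOH) consumed by the sample = 0.01774 - 0.003621 = 0.01412 mol.
n(KHC8H4O4) = 0.01412 / 1 = 0.01412 mol.
mass KHC8H4O4 = 0.01412 x 204.22 = 2.884 g, so %KHC8H4O4 = 2.884/4.3763 x 100 = 65.9%.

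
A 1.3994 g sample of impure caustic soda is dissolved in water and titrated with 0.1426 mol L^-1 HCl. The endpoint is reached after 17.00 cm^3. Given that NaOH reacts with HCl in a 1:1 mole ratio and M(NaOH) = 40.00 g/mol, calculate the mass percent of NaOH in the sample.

n(HCl) = 0.1426 x 0.01700 = 0.002424 mol.
n(NaOH) = 0.002424 / 1 = 0.002424 mol.
mass of NaOH = 0.002424 x 40.00 = 0.09697 g.
% purity = 0.09697 / 1.3994 x 100 = 6.93%.

6.93%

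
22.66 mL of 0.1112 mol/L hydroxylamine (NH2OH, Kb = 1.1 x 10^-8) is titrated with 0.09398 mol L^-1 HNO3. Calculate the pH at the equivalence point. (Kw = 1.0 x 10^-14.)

n(NH2OH) = 0.1112 x 0.02266 = 0.002520 mol; V(HNO3) at equivalence = 0.002520/0.09398 = 0.02681 L.
At equivalence the base is fully converted to NH3OH+; total volume = 0.04947 L, so [NH3OH+] = 0.002520/0.04947 = 0.05093 M.
Ka(NH3OH+) = Kw/Kb = 1.0e-14 / 1.1 x 10^-8 = 9.09e-7.
[H^+] = sqrt(Ka x [NH3OH+]) = sqrt(9.09e-7 x 0.05093) = 0.000215 M.
pH = -log(0.000215) = 3.67.

3.67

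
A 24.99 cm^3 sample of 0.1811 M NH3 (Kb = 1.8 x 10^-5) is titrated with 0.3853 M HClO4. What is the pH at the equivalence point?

5.08

n(NH3) = 0.1811 x 0.02499 = 0.004526 mol; V(HClO4) at equivalence = 0.004526/0.3853 = 0.01175 L.
At equivalence the base is fully converted to NH4+; total volume = 0.03674 L, so [NH4+] = 0.004526/0.03674 = 0.1232 M.
Ka(NH4+) = Kw/Kb = 1.0e-14 / 1.8 x 10^-5 = 5.56e-10.
[H^+] = sqrt(Ka x [NH4+]) = sqrt(5.56e-10 x 0.1232) = 8.27e-6 M.
pH = -log(8.27e-6) = 5.08.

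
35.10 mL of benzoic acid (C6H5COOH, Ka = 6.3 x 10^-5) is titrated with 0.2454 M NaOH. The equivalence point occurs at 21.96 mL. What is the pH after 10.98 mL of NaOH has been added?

10.98 mL is exactly half the equivalence volume (21.96/2), i.e. the half-equivalence point.
There, n(HA) = n(A^-), so pH = pKa = -log(6.3 x 10^-5) = 4.20.

4.20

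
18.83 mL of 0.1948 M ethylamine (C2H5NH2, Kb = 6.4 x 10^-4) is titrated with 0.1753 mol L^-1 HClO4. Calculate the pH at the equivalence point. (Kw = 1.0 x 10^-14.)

5.92

n(C2H5NH2) = 0.1948 x 0.01883 = 0.003668 mol; V(HClO4) at equivalence = 0.003668/0.1753 = 0.02092 L.
At equivalence the base is fully converted to C2H5NH3+; total volume = 0.03975 L, so [C2H5NH3+] = 0.003668/0.03975 = 0.09227 M.
Ka(C2H5NH3+) = Kw/Kb = 1.0e-14 / 6.4 x 10^-4 = 1.56e-11.
[H^+] = sqrt(Ka x [C2H5NH3+]) = sqrt(1.56e-11 x 0.09227) = 1.20e-6 M.
pH = -log(1.20e-6) = 5.92.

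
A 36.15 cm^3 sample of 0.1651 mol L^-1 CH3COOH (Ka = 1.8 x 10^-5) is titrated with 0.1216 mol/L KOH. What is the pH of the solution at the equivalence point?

n(CH3COOH) = 0.1651 x 0.03615 = 0.005968 mol; V(KOH) at equivalence = 0.005968/0.1216 = 0.04908 L.
At equivalence all the acid is converted to CH3COO-; total volume = 0.03615 + 0.04908 = 0.08523 L, so [CH3COO-] = 0.005968/0.08523 = 0.07002 M.
Kb = Kw/Ka = 1.0e-14 / 1.8 x 10^-5 = 5.56e-10.
[OH^-] = sqrt(Kb x [CH3COO-]) = sqrt(5.56e-10 x 0.07002) = 6.24e-6 M.
pOH = 5.21, so pH = 14.00 - 5.21 = 8.79.

8.79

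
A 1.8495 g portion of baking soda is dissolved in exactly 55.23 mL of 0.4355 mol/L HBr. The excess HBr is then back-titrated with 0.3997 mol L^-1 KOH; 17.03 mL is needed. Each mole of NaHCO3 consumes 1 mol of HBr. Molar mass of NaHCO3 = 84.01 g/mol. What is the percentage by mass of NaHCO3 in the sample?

78.3%

Total n(HBr) added = 0.4355 x 0.05523 = 0.02405 mol.
n(KOH) used = 0.3997 x 0.01703 = 0.006807 mol, which equals the excess n(HBr).
So n(HBr) consumed by the sample = 0.02405 - 0.006807 = 0.01725 mol.
n(NaHCO3) = 0.01725 / 1 = 0.01725 mol.
mass NaHCO3 = 0.01725 x 84.01 = 1.449 g, so %NaHCO3 = 1.449/1.8495 x 100 = 78.3%.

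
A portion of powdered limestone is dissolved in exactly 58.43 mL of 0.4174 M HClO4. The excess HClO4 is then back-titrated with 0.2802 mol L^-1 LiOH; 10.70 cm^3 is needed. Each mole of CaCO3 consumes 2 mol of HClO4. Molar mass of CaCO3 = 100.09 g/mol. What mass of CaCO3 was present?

Total n(HClO4) added = 0.4174 x 0.05843 = 0.02439 mol.
n(LiOH) used = 0.2802 x 0.01070 = 0.002998 mol, which equals the excess n(HClO4).
So n(HClO4) consumed by the sample = 0.02439 - 0.002998 = 0.02139 mol.
n(CaCO3) = 0.02139 / 2 = 0.01070 mol.
mass = 0.01070 mol x 100.09 g/mol = 1.07 g.

1.07 g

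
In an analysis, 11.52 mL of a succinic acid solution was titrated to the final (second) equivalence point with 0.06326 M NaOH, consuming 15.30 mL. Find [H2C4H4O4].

n(NaOH) = 0.06326 x 0.01530 = 0.0009679 mol.
At the final (second) equivalence point, 2 mol OH^- react per mol H2C4H4O4, so n(H2C4H4O4) = 0.0009679 / 2 = 0.0004839 mol.
[H2C4H4O4] = 0.0004839 / 0.01152 L = 0.0420 M.

0.0420 M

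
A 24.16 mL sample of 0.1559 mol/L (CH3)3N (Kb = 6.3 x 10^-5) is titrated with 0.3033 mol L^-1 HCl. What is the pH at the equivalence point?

5.39

n((CH3)3N) = 0.1559 x 0.02416 = 0.003767 mol; V(HCl) at equivalence = 0.003767/0.3033 = 0.01242 L.
At equivalence the base is fully converted to (CH3)3NH+; total volume = 0.03658 L, so [(CH3)3NH+] = 0.003767/0.03658 = 0.1030 M.
Ka((CH3)3NH+) = Kw/Kb = 1.0e-14 / 6.3 x 10^-5 = 1.59e-10.
[H^+] = sqrt(Ka x [(CH3)3NH+]) = sqrt(1.59e-10 x 0.1030) = 4.04e-6 M.
pH = -log(4.04e-6) = 5.39.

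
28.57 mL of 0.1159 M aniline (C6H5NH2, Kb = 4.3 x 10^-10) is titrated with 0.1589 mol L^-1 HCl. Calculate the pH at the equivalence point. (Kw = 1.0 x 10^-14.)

n(C6H5NH2) = 0.1159 x 0.02857 = 0.003311 mol; V(HCl) at equivalence = 0.003311/0.1589 = 0.02084 L.
At equivalence the base is fully converted to C6H5NH3+; total volume = 0.04941 L, so [C6H5NH3+] = 0.003311/0.04941 = 0.06702 M.
Ka(C6H5NH3+) = Kw/Kb = 1.0e-14 / 4.3 x 10^-10 = 2.33e-5.
[H^+] = sqrt(Ka x [C6H5NH3+]) = sqrt(2.33e-5 x 0.06702) = 0.00125 M.
pH = -log(0.00125) = 2.90.

2.90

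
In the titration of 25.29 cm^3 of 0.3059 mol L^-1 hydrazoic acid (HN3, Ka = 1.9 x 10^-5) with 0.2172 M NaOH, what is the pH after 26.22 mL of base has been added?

Initial n(HN3) = 0.3059 x 0.02529 = 0.007736 mol.
n(NaOH) added = 0.2172 x 0.02622 = 0.005695 mol, converting that many moles of HN3 to N3-.
Remaining n(HN3) = 0.002041 mol; n(N3-) = 0.005695 mol.
By Henderson-Hasselbalch, pH = pKa + log([A^-]/[HA]) = 4.72 + log(0.005695/0.002041) = 4.72 + (+0.45) = 5.17.

5.17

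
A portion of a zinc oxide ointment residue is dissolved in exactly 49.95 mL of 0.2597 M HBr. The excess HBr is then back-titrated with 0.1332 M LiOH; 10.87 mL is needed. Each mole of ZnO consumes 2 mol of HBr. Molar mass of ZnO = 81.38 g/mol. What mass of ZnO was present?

Total n(HBr) added = 0.2597 x 0.04995 = 0.01297 mol.
n(LiOH) used = 0.1332 x 0.01087 = 0.001448 mol, which equals the excess n(HBr).
So n(HBr) consumed by the sample = 0.01297 - 0.001448 = 0.01152 mol.
n(ZnO) = 0.01152 / 2 = 0.005762 mol.
mass = 0.005762 mol x 81.38 g/mol = 0.469 g.

0.469 g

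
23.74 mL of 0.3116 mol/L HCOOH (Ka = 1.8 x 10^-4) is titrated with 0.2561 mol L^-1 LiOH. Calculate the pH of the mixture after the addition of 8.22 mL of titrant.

Initial n(HCOOH) = 0.3116 x 0.02374 = 0.007397 mol.
n(LiOH) added = 0.2561 x 0.008220 = 0.002105 mol, converting that many moles of HCOOH to HCOO-.
Remaining n(HCOOH) = 0.005292 mol; n(HCOO-) = 0.002105 mol.
By Henderson-Hasselbalch, pH = pKa + log([A^-]/[HA]) = 3.74 + log(0.002105/0.005292) = 3.74 + (-0.40) = 3.34.

3.34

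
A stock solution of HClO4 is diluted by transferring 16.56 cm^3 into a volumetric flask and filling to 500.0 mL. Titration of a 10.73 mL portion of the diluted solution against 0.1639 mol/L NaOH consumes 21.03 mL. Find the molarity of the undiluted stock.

9.70 M

n(NaOH) = 0.1639 x 0.02103 = 0.003447 mol.
n(HClO4) in the aliquot = 0.003447 mol.
[diluted HClO4] = 0.003447 / 0.01073 = 0.3212 M.
Dilution factor = 500.0/16.56 = 30.19, so [stock] = 0.3212 x 30.19 = 9.70 M.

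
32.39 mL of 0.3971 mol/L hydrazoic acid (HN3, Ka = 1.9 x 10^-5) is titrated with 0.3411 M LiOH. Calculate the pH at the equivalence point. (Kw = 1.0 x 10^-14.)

8.99

n(HN3) = 0.3971 x 0.03239 = 0.01286 mol; V(LiOH) at equivalence = 0.01286/0.3411 = 0.03771 L.
At equivalence all the acid is converted to N3-; total volume = 0.03239 + 0.03771 = 0.07010 L, so [N3-] = 0.01286/0.07010 = 0.1835 M.
Kb = Kw/Ka = 1.0e-14 / 1.9 x 10^-5 = 5.26e-10.
[OH^-] = sqrt(Kb x [N3-]) = sqrt(5.26e-10 x 0.1835) = 9.83e-6 M.
pOH = 5.01, so pH = 14.00 - 5.01 = 8.99.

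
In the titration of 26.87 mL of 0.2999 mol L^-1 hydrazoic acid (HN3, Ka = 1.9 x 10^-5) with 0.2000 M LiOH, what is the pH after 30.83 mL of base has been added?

5.23

Initial n(HN3) = 0.2999 x 0.02687 = 0.008058 mol.
n(LiOH) added = 0.2000 x 0.03083 = 0.006166 mol, converting that many moles of HN3 to N3-.
Remaining n(HN3) = 0.001892 mol; n(N3-) = 0.006166 mol.
By Henderson-Hasselbalch, pH = pKa + log([A^-]/[HA]) = 4.72 + log(0.006166/0.001892) = 4.72 + (+0.51) = 5.23.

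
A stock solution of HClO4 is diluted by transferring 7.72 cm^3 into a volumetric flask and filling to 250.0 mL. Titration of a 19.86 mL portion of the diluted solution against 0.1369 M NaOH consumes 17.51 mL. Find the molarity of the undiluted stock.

3.91 M

n(NaOH) = 0.1369 x 0.01751 = 0.002397 mol.
n(HClO4) in the aliquot = 0.002397 mol.
[diluted HClO4] = 0.002397 / 0.01986 = 0.1207 M.
Dilution factor = 250.0/7.720 = 32.38, so [stock] = 0.1207 x 32.38 = 3.91 M.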